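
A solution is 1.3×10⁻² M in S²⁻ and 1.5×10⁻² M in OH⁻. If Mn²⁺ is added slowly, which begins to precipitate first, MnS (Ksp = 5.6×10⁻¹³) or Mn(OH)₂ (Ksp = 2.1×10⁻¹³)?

MnS

The threshold for precipitation is Q = Ksp.
For MnS: [Mn²⁺] = (Ksp/[S²⁻]) = 4.3×10⁻¹¹ M
For Mn(OH)₂: [Mn²⁺] = (Ksp/[OH⁻]^2) = 9.3×10⁻¹⁰ M
The smaller threshold [Mn²⁺] is reached first, so MnS precipitates first.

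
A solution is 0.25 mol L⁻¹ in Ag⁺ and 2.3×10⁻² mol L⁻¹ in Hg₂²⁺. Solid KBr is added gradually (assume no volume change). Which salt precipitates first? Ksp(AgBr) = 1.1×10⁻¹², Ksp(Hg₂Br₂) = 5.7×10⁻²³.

AgBr

The threshold for precipitation is Q = Ksp.
For AgBr: [Br⁻] = (Ksp/[Ag⁺]) = 4.4×10⁻¹² mol L⁻¹
For Hg₂Br₂: [Br⁻] = (Ksp/[Hg₂²⁺])^(1/2) = 5.0×10⁻¹¹ mol L⁻¹
The smaller threshold [Br⁻] is reached first, so AgBr precipitates first.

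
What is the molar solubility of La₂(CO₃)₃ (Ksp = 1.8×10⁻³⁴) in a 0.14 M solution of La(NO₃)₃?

La₂(CO₃)₃(s) ⇌ 2 La³⁺(aq) + 3 CO₃²⁻(aq)
La³⁺ is already present at 0.14 M. If s mol/L of La₂(CO₃)₃ dissolves, [CO₃²⁻] = 3s while [La³⁺] ≈ 0.14 M.
Ksp = [La³⁺]^2[CO₃²⁻]^3 = (0.14)^2(3s)^3
(3s)^3 = 1.8×10⁻³⁴ / (0.14)^2 = 9.2×10⁻³³
s = 7.0×10⁻¹² M

7.0×10⁻¹² M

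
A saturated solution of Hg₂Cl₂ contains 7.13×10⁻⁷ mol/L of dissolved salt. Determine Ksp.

Ksp = 1.45×10⁻¹⁸

Hg₂Cl₂(s) ⇌ Hg₂²⁺(aq) + 2 Cl⁻(aq)
For each mole of Hg₂Cl₂ that dissolves per liter, [Hg₂²⁺] = s and [Cl⁻] = 2s; let s denote this solubility.
Ksp = [Hg₂²⁺][Cl⁻]^2 = s · (2s)^2 = 4s^3
Ksp = 4 × (7.13×10⁻⁷)^3 = 1.45×10⁻¹⁸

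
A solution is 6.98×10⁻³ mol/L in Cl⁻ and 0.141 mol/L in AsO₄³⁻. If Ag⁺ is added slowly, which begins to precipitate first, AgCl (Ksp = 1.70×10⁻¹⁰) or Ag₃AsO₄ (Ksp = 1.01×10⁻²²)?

Precipitation begins when Q = Ksp.
For AgCl: [Ag⁺] = (Ksp/[Cl⁻]) = 2.44×10⁻⁸ mol/L
For Ag₃AsO₄: [Ag⁺] = (Ksp/[AsO₄³⁻])^(1/3) = 8.95×10⁻⁸ mol/L
AgCl requires the lower [Ag⁺], so it precipitates first.

AgCl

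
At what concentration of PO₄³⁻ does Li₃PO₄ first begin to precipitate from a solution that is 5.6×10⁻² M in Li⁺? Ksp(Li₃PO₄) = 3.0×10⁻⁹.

A salt starts to precipitate once the ion product Q reaches its Ksp.
Li₃PO₄(s) ⇌ 3 Li⁺(aq) + PO₄³⁻(aq)
Ksp = [Li⁺]^3[PO₄³⁻] = [PO₄³⁻](5.6×10⁻²)^3
[PO₄³⁻] = 3.0×10⁻⁹ / (5.6×10⁻²)^3 = 1.7×10⁻⁵
[PO₄³⁻] = 1.7×10⁻⁵ M

1.7×10⁻⁵ M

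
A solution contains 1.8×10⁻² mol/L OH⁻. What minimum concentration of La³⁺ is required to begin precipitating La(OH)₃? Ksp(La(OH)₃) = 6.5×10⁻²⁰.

Precipitation begins when Q = Ksp.
La(OH)₃(s) ⇌ La³⁺(aq) + 3 OH⁻(aq)
Ksp = [La³⁺][OH⁻]^3 = [La³⁺](1.8×10⁻²)^3
[La³⁺] = 6.5×10⁻²⁰ / (1.8×10⁻²)^3 = 1.1×10⁻¹⁴
[La³⁺] = 1.1×10⁻¹⁴ mol/L

1.1×10⁻¹⁴ M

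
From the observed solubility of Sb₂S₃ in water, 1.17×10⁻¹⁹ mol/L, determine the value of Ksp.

Sb₂S₃(s) ⇌ 2 Sb³⁺(aq) + 3 S²⁻(aq)
Call the molar solubility s, so that [Sb³⁺] = 2s and [S²⁻] = 3s.
Ksp = [Sb³⁺]^2[S²⁻]^3 = (2s)^2 · (3s)^3 = 108s^5
Ksp = 108 × (1.17×10⁻¹⁹)^5 = 2.37×10⁻⁹³

Ksp = 2.37×10⁻⁹³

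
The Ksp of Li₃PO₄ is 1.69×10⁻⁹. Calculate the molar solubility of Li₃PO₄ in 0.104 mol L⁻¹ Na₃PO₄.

8.44×10⁻⁴ M

Li₃PO₄(s) ⇌ 3 Li⁺(aq) + PO₄³⁻(aq)
The solution already contains PO₄³⁻ at 0.104 mol L⁻¹. Let s be the molar solubility of Li₃PO₄.
[PO₄³⁻] ≈ 0.104 mol L⁻¹ (common ion dominates); [Li⁺] = 3s.
Ksp = [Li⁺]^3[PO₄³⁻] = (3s)^3(0.104)
(3s)^3 = 1.69×10⁻⁹ / (0.104) = 1.63×10⁻⁸
s = 8.44×10⁻⁴ mol L⁻¹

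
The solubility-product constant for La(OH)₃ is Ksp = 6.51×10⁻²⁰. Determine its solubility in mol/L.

7.01×10⁻⁶ M

La(OH)₃(s) ⇌ La³⁺(aq) + 3 OH⁻(aq)
With molar solubility s: [La³⁺] = s, [OH⁻] = 3s.
Ksp = [La³⁺][OH⁻]^3 = s · (3s)^3 = 27s^4
27s^4 = 6.51×10⁻²⁰  ⇒  s^4 = 2.41×10⁻²¹
Taking the 4th root, s = 7.01×10⁻⁶ M.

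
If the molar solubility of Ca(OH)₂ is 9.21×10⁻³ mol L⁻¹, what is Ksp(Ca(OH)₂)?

Ca(OH)₂(s) ⇌ Ca²⁺(aq) + 2 OH⁻(aq)
Let s be the molar solubility. Then [Ca²⁺] = s and [OH⁻] = 2s.
Ksp = [Ca²⁺][OH⁻]^2 = s · (2s)^2 = 4s^3
Ksp = 4 × (9.21×10⁻³)^3 = 3.12×10⁻⁶

Ksp = 3.12×10⁻⁶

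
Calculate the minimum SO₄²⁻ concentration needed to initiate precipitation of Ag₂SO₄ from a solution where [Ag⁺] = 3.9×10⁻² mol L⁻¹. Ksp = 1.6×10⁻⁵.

1.1×10⁻² M

Precipitation begins when Q = Ksp.
Ag₂SO₄(s) ⇌ 2 Ag⁺(aq) + SO₄²⁻(aq)
Ksp = [Ag⁺]^2[SO₄²⁻] = [SO₄²⁻](3.9×10⁻²)^2
[SO₄²⁻] = 1.6×10⁻⁵ / (3.9×10⁻²)^2 = 1.1×10⁻²
[SO₄²⁻] = 1.1×10⁻² mol L⁻¹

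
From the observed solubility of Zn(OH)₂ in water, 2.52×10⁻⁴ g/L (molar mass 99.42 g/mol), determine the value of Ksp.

s = (2.52×10⁻⁴ g L⁻¹)/(99.42 g mol⁻¹) = 2.5347×10⁻⁶ M
Zn(OH)₂(s) ⇌ Zn²⁺(aq) + 2 OH⁻(aq)
Let s be the molar solubility. Then [Zn²⁺] = s and [OH⁻] = 2s.
Ksp = [Zn²⁺][OH⁻]^2 = s · (2s)^2 = 4s^3
Ksp = 4 × (2.5347×10⁻⁶)^3 = 6.51×10⁻¹⁷

Ksp = 6.51×10⁻¹⁷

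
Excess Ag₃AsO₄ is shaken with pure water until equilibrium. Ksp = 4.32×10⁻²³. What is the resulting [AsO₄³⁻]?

1.12×10⁻⁶ M

Ag₃AsO₄(s) ⇌ 3 Ag⁺(aq) + AsO₄³⁻(aq)
If s mol/L of Ag₃AsO₄ dissolves, [Ag⁺] = 3s and [AsO₄³⁻] = s.
Ksp = [Ag⁺]^3[AsO₄³⁻] = (3s)^3 · s = 27s^4 = 4.32×10⁻²³
s = 1.12×10⁻⁶ M
[AsO₄³⁻] = s = 1.12×10⁻⁶ M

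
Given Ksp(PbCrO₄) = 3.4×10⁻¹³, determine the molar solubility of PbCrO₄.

PbCrO₄(s) ⇌ Pb²⁺(aq) + CrO₄²⁻(aq)
For each mole of PbCrO₄ that dissolves per liter, [Pb²⁺] = s and [CrO₄²⁻] = s; let s denote this solubility.
Ksp = [Pb²⁺][CrO₄²⁻] = s · s = s^2
s^2 = 3.4×10⁻¹³
Taking the 2nd root, s = 5.8×10⁻⁷ mol L⁻¹.

5.8×10⁻⁷ M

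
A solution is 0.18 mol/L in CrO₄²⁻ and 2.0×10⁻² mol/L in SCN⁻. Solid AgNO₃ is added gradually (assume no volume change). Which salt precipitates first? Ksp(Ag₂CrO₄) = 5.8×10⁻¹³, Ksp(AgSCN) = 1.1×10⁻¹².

AgSCN

Each salt precipitates once Q = Ksp for that salt.
For Ag₂CrO₄: [Ag⁺] = (Ksp/[CrO₄²⁻])^(1/2) = 1.8×10⁻⁶ mol/L
For AgSCN: [Ag⁺] = (Ksp/[SCN⁻]) = 5.5×10⁻¹¹ mol/L
AgSCN requires the lower [Ag⁺], so it precipitates first.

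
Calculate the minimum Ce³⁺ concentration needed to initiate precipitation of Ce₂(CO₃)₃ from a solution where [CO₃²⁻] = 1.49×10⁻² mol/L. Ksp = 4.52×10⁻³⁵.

3.70×10⁻¹⁵ M

Precipitation begins when Q = Ksp.
Ce₂(CO₃)₃(s) ⇌ 2 Ce³⁺(aq) + 3 CO₃²⁻(aq)
Ksp = [Ce³⁺]^2[CO₃²⁻]^3 = [Ce³⁺]^2(1.49×10⁻²)^3
[Ce³⁺]^2 = 4.52×10⁻³⁵ / (1.49×10⁻²)^3 = 1.37×10⁻²⁹
[Ce³⁺] = 3.70×10⁻¹⁵ mol/L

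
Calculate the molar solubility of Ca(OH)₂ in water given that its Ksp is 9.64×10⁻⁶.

1.34×10⁻² M

Ca(OH)₂(s) ⇌ Ca²⁺(aq) + 2 OH⁻(aq)
Let s be the molar solubility. Then [Ca²⁺] = s and [OH⁻] = 2s.
Ksp = [Ca²⁺][OH⁻]^2 = s · (2s)^2 = 4s^3
4s^3 = 9.64×10⁻⁶  ⇒  s^3 = 2.41×10⁻⁶
Taking the 3rd root, s = 1.34×10⁻² M.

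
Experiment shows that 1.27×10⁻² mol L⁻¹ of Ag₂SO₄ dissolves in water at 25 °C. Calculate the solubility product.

Ag₂SO₄(s) ⇌ 2 Ag⁺(aq) + SO₄²⁻(aq)
Let s be the molar solubility. Then [Ag⁺] = 2s and [SO₄²⁻] = s.
Ksp = [Ag⁺]^2[SO₄²⁻] = (2s)^2 · s = 4s^3
Ksp = 4 × (1.27×10⁻²)^3 = 8.19×10⁻⁶

Ksp = 8.19×10⁻⁶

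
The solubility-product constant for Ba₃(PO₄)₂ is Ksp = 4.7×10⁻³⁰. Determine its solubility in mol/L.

5.3×10⁻⁷ M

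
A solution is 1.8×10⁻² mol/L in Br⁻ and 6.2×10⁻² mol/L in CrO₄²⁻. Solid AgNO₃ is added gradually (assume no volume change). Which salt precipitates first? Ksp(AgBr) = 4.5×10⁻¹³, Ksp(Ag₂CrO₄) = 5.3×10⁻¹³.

AgBr

The threshold for precipitation is Q = Ksp.
For AgBr: [Ag⁺] = (Ksp/[Br⁻]) = 2.5×10⁻¹¹ mol/L
For Ag₂CrO₄: [Ag⁺] = (Ksp/[CrO₄²⁻])^(1/2) = 2.9×10⁻⁶ mol/L
AgBr requires the lower [Ag⁺], so it precipitates first.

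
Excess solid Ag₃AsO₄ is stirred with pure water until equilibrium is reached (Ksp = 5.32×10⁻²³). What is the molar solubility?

1.18×10⁻⁶ M

Ag₃AsO₄(s) ⇌ 3 Ag⁺(aq) + AsO₄³⁻(aq)
Call the molar solubility s, so that [Ag⁺] = 3s and [AsO₄³⁻] = s.
Ksp = [Ag⁺]^3[AsO₄³⁻] = (3s)^3 · s = 27s^4
27s^4 = 5.32×10⁻²³  ⇒  s^4 = 1.97×10⁻²⁴
Taking the 4th root, s = 1.18×10⁻⁶ mol/L.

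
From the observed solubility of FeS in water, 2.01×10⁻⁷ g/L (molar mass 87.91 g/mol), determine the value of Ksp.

s = (2.01×10⁻⁷ g L⁻¹)/(87.91 g mol⁻¹) = 2.2864×10⁻⁹ M
FeS(s) ⇌ Fe²⁺(aq) + S²⁻(aq)
Call the molar solubility s, so that [Fe²⁺] = s and [S²⁻] = s.
Ksp = [Fe²⁺][S²⁻] = s · s = s^2
Ksp = (2.2864×10⁻⁹)^2 = 5.23×10⁻¹⁸

Ksp = 5.23×10⁻¹⁸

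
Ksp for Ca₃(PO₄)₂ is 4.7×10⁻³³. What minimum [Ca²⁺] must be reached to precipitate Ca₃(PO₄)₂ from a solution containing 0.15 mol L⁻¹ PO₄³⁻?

A salt starts to precipitate once the ion product Q reaches its Ksp.
Ca₃(PO₄)₂(s) ⇌ 3 Ca²⁺(aq) + 2 PO₄³⁻(aq)
Ksp = [Ca²⁺]^3[PO₄³⁻]^2 = [Ca²⁺]^3(0.15)^2
[Ca²⁺]^3 = 4.7×10⁻³³ / (0.15)^2 = 2.1×10⁻³¹
[Ca²⁺] = 5.9×10⁻¹¹ mol L⁻¹

5.9×10⁻¹¹ M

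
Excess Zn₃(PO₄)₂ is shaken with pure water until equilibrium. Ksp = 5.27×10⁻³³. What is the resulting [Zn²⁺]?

4.12×10⁻⁷ M

Zn₃(PO₄)₂(s) ⇌ 3 Zn²⁺(aq) + 2 PO₄³⁻(aq)
With molar solubility s: [Zn²⁺] = 3s, [PO₄³⁻] = 2s.
Ksp = [Zn²⁺]^3[PO₄³⁻]^2 = (3s)^3 · (2s)^2 = 108s^5 = 5.27×10⁻³³
s = 1.37×10⁻⁷ mol/L
[Zn²⁺] = 3s = 4.12×10⁻⁷ mol/L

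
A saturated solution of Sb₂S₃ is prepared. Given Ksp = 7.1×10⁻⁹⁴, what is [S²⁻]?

Sb₂S₃(s) ⇌ 2 Sb³⁺(aq) + 3 S²⁻(aq)
Let s be the molar solubility. Then [Sb³⁺] = 2s and [S²⁻] = 3s.
Ksp = [Sb³⁺]^2[S²⁻]^3 = (2s)^2 · (3s)^3 = 108s^5 = 7.1×10⁻⁹⁴
s = 9.2×10⁻²⁰ mol L⁻¹
[S²⁻] = 3s = 2.8×10⁻¹⁹ mol L⁻¹

2.8×10⁻¹⁹ M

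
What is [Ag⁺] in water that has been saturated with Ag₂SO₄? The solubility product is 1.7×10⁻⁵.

3.2×10⁻² M

Ag₂SO₄(s) ⇌ 2 Ag⁺(aq) + SO₄²⁻(aq)
If s mol/L of Ag₂SO₄ dissolves, [Ag⁺] = 2s and [SO₄²⁻] = s.
Ksp = [Ag⁺]^2[SO₄²⁻] = (2s)^2 · s = 4s^3 = 1.7×10⁻⁵
s = 1.6×10⁻² mol L⁻¹
[Ag⁺] = 2s = 3.2×10⁻² mol L⁻¹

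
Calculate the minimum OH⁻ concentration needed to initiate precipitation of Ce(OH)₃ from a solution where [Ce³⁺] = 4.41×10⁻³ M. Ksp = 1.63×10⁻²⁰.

1.55×10⁻⁶ M

Precipitation begins when Q = Ksp.
Ce(OH)₃(s) ⇌ Ce³⁺(aq) + 3 OH⁻(aq)
Ksp = [Ce³⁺][OH⁻]^3 = [OH⁻]^3(4.41×10⁻³)
[OH⁻]^3 = 1.63×10⁻²⁰ / (4.41×10⁻³) = 3.70×10⁻¹⁸
[OH⁻] = 1.55×10⁻⁶ M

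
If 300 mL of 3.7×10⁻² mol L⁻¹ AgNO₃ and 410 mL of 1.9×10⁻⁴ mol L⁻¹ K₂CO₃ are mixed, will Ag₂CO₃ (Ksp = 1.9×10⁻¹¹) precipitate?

Yes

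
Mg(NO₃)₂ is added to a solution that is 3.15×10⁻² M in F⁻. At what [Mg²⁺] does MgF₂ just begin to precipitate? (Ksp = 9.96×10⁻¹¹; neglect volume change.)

Precipitation of each salt begins when its ion product equals Ksp.
MgF₂(s) ⇌ Mg²⁺(aq) + 2 F⁻(aq)
Ksp = [Mg²⁺][F⁻]^2 = [Mg²⁺](3.15×10⁻²)^2
[Mg²⁺] = 9.96×10⁻¹¹ / (3.15×10⁻²)^2 = 1.00×10⁻⁷
[Mg²⁺] = 1.00×10⁻⁷ M

1.00×10⁻⁷ M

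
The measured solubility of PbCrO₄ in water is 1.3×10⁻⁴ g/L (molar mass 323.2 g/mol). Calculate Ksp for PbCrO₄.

Convert to molarity: s = 1.3×10⁻⁴ / 323.2 = 4.022×10⁻⁷ mol/L
PbCrO₄(s) ⇌ Pb²⁺(aq) + CrO₄²⁻(aq)
With molar solubility s: [Pb²⁺] = s, [CrO₄²⁻] = s.
Ksp = [Pb²⁺][CrO₄²⁻] = s · s = s^2
Ksp = (4.022×10⁻⁷)^2 = 1.6×10⁻¹³

Ksp = 1.6×10⁻¹³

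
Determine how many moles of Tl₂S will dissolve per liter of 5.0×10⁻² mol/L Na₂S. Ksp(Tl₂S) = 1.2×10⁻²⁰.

Tl₂S(s) ⇌ 2 Tl⁺(aq) + S²⁻(aq)
Let s be the solubility of Tl₂S here. The common ion gives [S²⁻] ≈ 5.0×10⁻² mol/L, and [Tl⁺] = 2s.
Ksp = [Tl⁺]^2[S²⁻] = (2s)^2(5.0×10⁻²)
(2s)^2 = 1.2×10⁻²⁰ / (5.0×10⁻²) = 2.4×10⁻¹⁹
s = 2.4×10⁻¹⁰ mol/L

2.4×10⁻¹⁰ M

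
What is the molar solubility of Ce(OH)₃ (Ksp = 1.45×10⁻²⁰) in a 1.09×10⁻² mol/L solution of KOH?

1.12×10⁻¹⁴ M

Ce(OH)₃(s) ⇌ Ce³⁺(aq) + 3 OH⁻(aq)
OH⁻ is already present at 1.09×10⁻² mol/L. If s mol/L of Ce(OH)₃ dissolves, [Ce³⁺] = s while [OH⁻] ≈ 1.09×10⁻² mol/L.
Ksp = [Ce³⁺][OH⁻]^3 = s(1.09×10⁻²)^3
s = 1.45×10⁻²⁰ / (1.09×10⁻²)^3 = 1.12×10⁻¹⁴
s = 1.12×10⁻¹⁴ mol/L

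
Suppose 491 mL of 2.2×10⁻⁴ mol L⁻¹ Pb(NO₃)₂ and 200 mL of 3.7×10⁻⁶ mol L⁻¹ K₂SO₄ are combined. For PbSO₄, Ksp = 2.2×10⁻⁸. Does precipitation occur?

No

Total volume after mixing = 491 + 200 = 691 mL.
[Pb²⁺] = (2.2×10⁻⁴)(491)/691 = 1.6×10⁻⁴ mol L⁻¹
[SO₄²⁻] = (3.7×10⁻⁶)(200)/691 = 1.1×10⁻⁶ mol L⁻¹
Q = [Pb²⁺][SO₄²⁻] = 1.7×10⁻¹⁰
Since Q (1.7×10⁻¹⁰) is less than Ksp (2.2×10⁻⁸), no PbSO₄ precipitates.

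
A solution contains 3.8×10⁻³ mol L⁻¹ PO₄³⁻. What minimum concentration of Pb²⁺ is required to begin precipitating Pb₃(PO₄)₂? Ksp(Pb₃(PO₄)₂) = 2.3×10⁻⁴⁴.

A salt starts to precipitate once the ion product Q reaches its Ksp.
Pb₃(PO₄)₂(s) ⇌ 3 Pb²⁺(aq) + 2 PO₄³⁻(aq)
Ksp = [Pb²⁺]^3[PO₄³⁻]^2 = [Pb²⁺]^3(3.8×10⁻³)^2
[Pb²⁺]^3 = 2.3×10⁻⁴⁴ / (3.8×10⁻³)^2 = 1.6×10⁻³⁹
[Pb²⁺] = 1.2×10⁻¹³ mol L⁻¹

1.2×10⁻¹³ M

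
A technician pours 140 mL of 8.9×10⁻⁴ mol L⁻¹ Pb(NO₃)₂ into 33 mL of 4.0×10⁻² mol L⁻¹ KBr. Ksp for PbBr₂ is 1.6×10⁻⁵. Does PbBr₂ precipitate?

No

The combined volume is 173 mL.
[Pb²⁺] = (8.9×10⁻⁴)(140)/173 = 7.2×10⁻⁴ mol L⁻¹
[Br⁻] = (4.0×10⁻²)(33)/173 = 7.6×10⁻³ mol L⁻¹
Q = [Pb²⁺][Br⁻]^2 = 4.2×10⁻⁸
Q < Ksp (4.2×10⁻⁸ vs 1.6×10⁻⁵); the solution remains unsaturated and no precipitate forms.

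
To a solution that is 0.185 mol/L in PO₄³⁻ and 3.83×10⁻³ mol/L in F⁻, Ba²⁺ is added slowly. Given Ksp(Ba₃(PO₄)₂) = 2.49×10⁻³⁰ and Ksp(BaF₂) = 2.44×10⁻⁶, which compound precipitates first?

A salt starts to precipitate once the ion product Q reaches its Ksp.
For Ba₃(PO₄)₂: [Ba²⁺] = (Ksp/[PO₄³⁻]^2)^(1/3) = 4.17×10⁻¹⁰ mol/L
For BaF₂: [Ba²⁺] = (Ksp/[F⁻]^2) = 0.166 mol/L
Since Ba₃(PO₄)₂ needs less Ba²⁺ to reach saturation, it precipitates first.

Ba₃(PO₄)₂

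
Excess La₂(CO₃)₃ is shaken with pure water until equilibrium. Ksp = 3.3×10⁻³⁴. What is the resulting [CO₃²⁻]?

2.4×10⁻⁷ M

La₂(CO₃)₃(s) ⇌ 2 La³⁺(aq) + 3 CO₃²⁻(aq)
Call the molar solubility s, so that [La³⁺] = 2s and [CO₃²⁻] = 3s.
Ksp = [La³⁺]^2[CO₃²⁻]^3 = (2s)^2 · (3s)^3 = 108s^5 = 3.3×10⁻³⁴
s = 7.9×10⁻⁸ mol/L
[CO₃²⁻] = 3s = 2.4×10⁻⁷ mol/L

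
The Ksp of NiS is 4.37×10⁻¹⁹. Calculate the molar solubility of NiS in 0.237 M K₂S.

1.84×10⁻¹⁸ M

NiS(s) ⇌ Ni²⁺(aq) + S²⁻(aq)
With S²⁻ already at 0.237 M and s small, take [S²⁻] ≈ 0.237 M and [Ni²⁺] = s.
Ksp = [Ni²⁺][S²⁻] = s(0.237)
s = 4.37×10⁻¹⁹ / (0.237) = 1.84×10⁻¹⁸
s = 1.84×10⁻¹⁸ M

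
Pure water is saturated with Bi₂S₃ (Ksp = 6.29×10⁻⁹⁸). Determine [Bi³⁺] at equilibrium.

2.84×10⁻²⁰ M

Bi₂S₃(s) ⇌ 2 Bi³⁺(aq) + 3 S²⁻(aq)
If s mol/L of Bi₂S₃ dissolves, [Bi³⁺] = 2s and [S²⁻] = 3s.
Ksp = [Bi³⁺]^2[S²⁻]^3 = (2s)^2 · (3s)^3 = 108s^5 = 6.29×10⁻⁹⁸
s = 1.42×10⁻²⁰ mol L⁻¹
[Bi³⁺] = 2s = 2.84×10⁻²⁰ mol L⁻¹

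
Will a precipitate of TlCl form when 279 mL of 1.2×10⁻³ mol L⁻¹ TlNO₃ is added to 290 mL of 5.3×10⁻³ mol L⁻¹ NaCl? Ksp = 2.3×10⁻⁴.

No

The combined volume is 569 mL.
[Tl⁺] = (1.2×10⁻³)(279)/569 = 5.9×10⁻⁴ mol L⁻¹
[Cl⁻] = (5.3×10⁻³)(290)/569 = 2.7×10⁻³ mol L⁻¹
Q = [Tl⁺][Cl⁻] = 1.6×10⁻⁶
Q = 1.6×10⁻⁶ < Ksp = 2.3×10⁻⁴, so the solution is unsaturated and no precipitate forms.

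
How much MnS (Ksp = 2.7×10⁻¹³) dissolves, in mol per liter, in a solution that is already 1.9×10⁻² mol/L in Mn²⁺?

1.4×10⁻¹¹ M

MnS(s) ⇌ Mn²⁺(aq) + S²⁻(aq)
Mn²⁺ is already present at 1.9×10⁻² mol/L. If s mol/L of MnS dissolves, [S²⁻] = s while [Mn²⁺] ≈ 1.9×10⁻² mol/L.
Ksp = [Mn²⁺][S²⁻] = (1.9×10⁻²)s
s = 2.7×10⁻¹³ / (1.9×10⁻²) = 1.4×10⁻¹¹
s = 1.4×10⁻¹¹ mol/L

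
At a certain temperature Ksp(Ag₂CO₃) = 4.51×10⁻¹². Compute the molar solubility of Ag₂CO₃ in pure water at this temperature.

Ag₂CO₃(s) ⇌ 2 Ag⁺(aq) + CO₃²⁻(aq)
If s mol/L of Ag₂CO₃ dissolves, [Ag⁺] = 2s and [CO₃²⁻] = s.
Ksp = [Ag⁺]^2[CO₃²⁻] = (2s)^2 · s = 4s^3
4s^3 = 4.51×10⁻¹²  ⇒  s^3 = 1.13×10⁻¹²
s = (1.13×10⁻¹²)^(1/3) = 1.04×10⁻⁴ M

1.04×10⁻⁴ M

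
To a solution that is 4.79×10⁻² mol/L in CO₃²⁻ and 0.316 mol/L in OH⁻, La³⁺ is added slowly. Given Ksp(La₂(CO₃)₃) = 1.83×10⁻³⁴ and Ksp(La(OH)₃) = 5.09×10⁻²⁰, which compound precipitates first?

La(OH)₃

A salt starts to precipitate once the ion product Q reaches its Ksp.
For La₂(CO₃)₃: [La³⁺] = (Ksp/[CO₃²⁻]^3)^(1/2) = 1.29×10⁻¹⁵ mol/L
For La(OH)₃: [La³⁺] = (Ksp/[OH⁻]^3) = 1.61×10⁻¹⁸ mol/L
La(OH)₃ requires the lower [La³⁺], so it precipitates first.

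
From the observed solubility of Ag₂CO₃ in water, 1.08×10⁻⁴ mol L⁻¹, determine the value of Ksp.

Ksp = 5.04×10⁻¹²

Ag₂CO₃(s) ⇌ 2 Ag⁺(aq) + CO₃²⁻(aq)
Let s be the molar solubility. Then [Ag⁺] = 2s and [CO₃²⁻] = s.
Ksp = [Ag⁺]^2[CO₃²⁻] = (2s)^2 · s = 4s^3
Ksp = 4 × (1.08×10⁻⁴)^3 = 5.04×10⁻¹²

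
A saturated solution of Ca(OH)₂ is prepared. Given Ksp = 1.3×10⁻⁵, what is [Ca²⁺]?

1.5×10⁻² M

Ca(OH)₂(s) ⇌ Ca²⁺(aq) + 2 OH⁻(aq)
Let s be the molar solubility. Then [Ca²⁺] = s and [OH⁻] = 2s.
Ksp = [Ca²⁺][OH⁻]^2 = s · (2s)^2 = 4s^3 = 1.3×10⁻⁵
s = 1.5×10⁻² M
[Ca²⁺] = s = 1.5×10⁻² M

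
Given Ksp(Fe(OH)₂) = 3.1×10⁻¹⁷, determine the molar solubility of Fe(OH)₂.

2.0×10⁻⁶ M

Fe(OH)₂(s) ⇌ Fe²⁺(aq) + 2 OH⁻(aq)
Call the molar solubility s, so that [Fe²⁺] = s and [OH⁻] = 2s.
Ksp = [Fe²⁺][OH⁻]^2 = s · (2s)^2 = 4s^3
4s^3 = 3.1×10⁻¹⁷  ⇒  s^3 = 7.8×10⁻¹⁸
s = 2.0×10⁻⁶ mol L⁻¹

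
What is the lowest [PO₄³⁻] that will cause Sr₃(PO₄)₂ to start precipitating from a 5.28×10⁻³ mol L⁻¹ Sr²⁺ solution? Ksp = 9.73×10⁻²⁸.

Precipitation of each salt begins when its ion product equals Ksp.
Sr₃(PO₄)₂(s) ⇌ 3 Sr²⁺(aq) + 2 PO₄³⁻(aq)
Ksp = [Sr²⁺]^3[PO₄³⁻]^2 = [PO₄³⁻]^2(5.28×10⁻³)^3
[PO₄³⁻]^2 = 9.73×10⁻²⁸ / (5.28×10⁻³)^3 = 6.61×10⁻²¹
[PO₄³⁻] = 8.13×10⁻¹¹ mol L⁻¹

8.13×10⁻¹¹ M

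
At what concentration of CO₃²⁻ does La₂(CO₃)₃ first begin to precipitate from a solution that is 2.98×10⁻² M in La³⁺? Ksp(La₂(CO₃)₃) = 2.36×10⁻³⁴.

Precipitation of each salt begins when its ion product equals Ksp.
La₂(CO₃)₃(s) ⇌ 2 La³⁺(aq) + 3 CO₃²⁻(aq)
Ksp = [La³⁺]^2[CO₃²⁻]^3 = [CO₃²⁻]^3(2.98×10⁻²)^2
[CO₃²⁻]^3 = 2.36×10⁻³⁴ / (2.98×10⁻²)^2 = 2.66×10⁻³¹
[CO₃²⁻] = 6.43×10⁻¹¹ M

6.43×10⁻¹¹ M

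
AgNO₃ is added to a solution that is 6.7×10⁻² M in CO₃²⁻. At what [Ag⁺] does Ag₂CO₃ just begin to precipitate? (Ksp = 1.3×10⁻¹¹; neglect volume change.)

Each salt precipitates once Q = Ksp for that salt.
Ag₂CO₃(s) ⇌ 2 Ag⁺(aq) + CO₃²⁻(aq)
Ksp = [Ag⁺]^2[CO₃²⁻] = [Ag⁺]^2(6.7×10⁻²)
[Ag⁺]^2 = 1.3×10⁻¹¹ / (6.7×10⁻²) = 1.9×10⁻¹⁰
[Ag⁺] = 1.4×10⁻⁵ M

1.4×10⁻⁵ M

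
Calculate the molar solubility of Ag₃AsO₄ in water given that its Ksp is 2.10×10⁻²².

Ag₃AsO₄(s) ⇌ 3 Ag⁺(aq) + AsO₄³⁻(aq)
If s mol/L of Ag₃AsO₄ dissolves, [Ag⁺] = 3s and [AsO₄³⁻] = s.
Ksp = [Ag⁺]^3[AsO₄³⁻] = (3s)^3 · s = 27s^4
27s^4 = 2.10×10⁻²²  ⇒  s^4 = 7.78×10⁻²⁴
s = 1.67×10⁻⁶ M

1.67×10⁻⁶ M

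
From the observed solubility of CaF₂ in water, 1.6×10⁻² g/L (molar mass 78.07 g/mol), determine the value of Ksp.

s = (1.6×10⁻² g L⁻¹)/(78.07 g mol⁻¹) = 2.049×10⁻⁴ M
CaF₂(s) ⇌ Ca²⁺(aq) + 2 F⁻(aq)
For each mole of CaF₂ that dissolves per liter, [Ca²⁺] = s and [F⁻] = 2s; let s denote this solubility.
Ksp = [Ca²⁺][F⁻]^2 = s · (2s)^2 = 4s^3
Ksp = 4 × (2.049×10⁻⁴)^3 = 3.4×10⁻¹¹

Ksp = 3.4×10⁻¹¹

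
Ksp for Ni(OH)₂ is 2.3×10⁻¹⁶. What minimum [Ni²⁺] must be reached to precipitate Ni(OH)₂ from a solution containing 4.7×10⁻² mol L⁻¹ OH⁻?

1.0×10⁻¹³ M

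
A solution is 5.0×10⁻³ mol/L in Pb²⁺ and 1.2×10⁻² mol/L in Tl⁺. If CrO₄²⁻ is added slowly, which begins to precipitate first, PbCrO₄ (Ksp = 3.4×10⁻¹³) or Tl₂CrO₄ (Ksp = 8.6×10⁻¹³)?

PbCrO₄

The threshold for precipitation is Q = Ksp.
For PbCrO₄: [CrO₄²⁻] = (Ksp/[Pb²⁺]) = 6.8×10⁻¹¹ mol/L
For Tl₂CrO₄: [CrO₄²⁻] = (Ksp/[Tl⁺]^2) = 6.0×10⁻⁹ mol/L
The smaller threshold [CrO₄²⁻] is reached first, so PbCrO₄ precipitates first.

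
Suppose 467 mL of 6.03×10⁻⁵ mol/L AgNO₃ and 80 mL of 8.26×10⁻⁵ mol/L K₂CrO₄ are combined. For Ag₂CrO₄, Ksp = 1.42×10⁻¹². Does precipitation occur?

No

The combined volume is 547 mL.
[Ag⁺] = (6.03×10⁻⁵)(467)/547 = 5.15×10⁻⁵ mol/L
[CrO₄²⁻] = (8.26×10⁻⁵)(80)/547 = 1.21×10⁻⁵ mol/L
Q = [Ag⁺]^2[CrO₄²⁻] = 3.20×10⁻¹⁴
Q < Ksp (3.20×10⁻¹⁴ vs 1.42×10⁻¹²); the solution remains unsaturated and no precipitate forms.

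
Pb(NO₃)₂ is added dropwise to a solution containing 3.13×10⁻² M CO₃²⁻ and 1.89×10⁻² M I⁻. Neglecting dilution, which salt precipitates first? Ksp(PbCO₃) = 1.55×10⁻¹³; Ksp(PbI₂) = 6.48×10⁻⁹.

Precipitation begins when Q = Ksp.
For PbCO₃: [Pb²⁺] = (Ksp/[CO₃²⁻]) = 4.95×10⁻¹² M
For PbI₂: [Pb²⁺] = (Ksp/[I⁻]^2) = 1.81×10⁻⁵ M
Since PbCO₃ needs less Pb²⁺ to reach saturation, it precipitates first.

PbCO₃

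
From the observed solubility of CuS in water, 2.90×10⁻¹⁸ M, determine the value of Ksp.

CuS(s) ⇌ Cu²⁺(aq) + S²⁻(aq)
Let s be the molar solubility. Then [Cu²⁺] = s and [S²⁻] = s.
Ksp = [Cu²⁺][S²⁻] = s · s = s^2
Ksp = (2.90×10⁻¹⁸)^2 = 8.41×10⁻³⁶

Ksp = 8.41×10⁻³⁶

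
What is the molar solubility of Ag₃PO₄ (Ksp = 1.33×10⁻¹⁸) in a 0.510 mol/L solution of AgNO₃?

1.00×10⁻¹⁷ M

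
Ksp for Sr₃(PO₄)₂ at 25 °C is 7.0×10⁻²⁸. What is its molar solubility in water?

1.5×10⁻⁶ M

Sr₃(PO₄)₂(s) ⇌ 3 Sr²⁺(aq) + 2 PO₄³⁻(aq)
Let s be the molar solubility. Then [Sr²⁺] = 3s and [PO₄³⁻] = 2s.
Ksp = [Sr²⁺]^3[PO₄³⁻]^2 = (3s)^3 · (2s)^2 = 108s^5
108s^5 = 7.0×10⁻²⁸  ⇒  s^5 = 6.5×10⁻³⁰
s = 1.5×10⁻⁶ mol/L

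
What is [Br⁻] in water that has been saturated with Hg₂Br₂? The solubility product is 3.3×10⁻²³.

4.0×10⁻⁸ M

Hg₂Br₂(s) ⇌ Hg₂²⁺(aq) + 2 Br⁻(aq)
For each mole of Hg₂Br₂ that dissolves per liter, [Hg₂²⁺] = s and [Br⁻] = 2s; let s denote this solubility.
Ksp = [Hg₂²⁺][Br⁻]^2 = s · (2s)^2 = 4s^3 = 3.3×10⁻²³
s = 2.0×10⁻⁸ M
[Br⁻] = 2s = 4.0×10⁻⁸ M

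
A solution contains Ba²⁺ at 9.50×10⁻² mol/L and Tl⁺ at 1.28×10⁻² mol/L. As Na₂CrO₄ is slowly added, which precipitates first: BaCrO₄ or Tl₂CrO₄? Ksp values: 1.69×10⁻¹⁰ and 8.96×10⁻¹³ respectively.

BaCrO₄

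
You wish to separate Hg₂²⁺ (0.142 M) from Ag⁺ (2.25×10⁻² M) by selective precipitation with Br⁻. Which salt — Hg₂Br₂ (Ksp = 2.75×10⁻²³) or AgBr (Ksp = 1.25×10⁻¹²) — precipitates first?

Hg₂Br₂

Precipitation begins when Q = Ksp.
For Hg₂Br₂: [Br⁻] = (Ksp/[Hg₂²⁺])^(1/2) = 1.39×10⁻¹¹ M
For AgBr: [Br⁻] = (Ksp/[Ag⁺]) = 5.56×10⁻¹¹ M
Since Hg₂Br₂ needs less Br⁻ to reach saturation, it precipitates first.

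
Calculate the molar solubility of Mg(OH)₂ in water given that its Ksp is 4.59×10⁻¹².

1.05×10⁻⁴ M

Mg(OH)₂(s) ⇌ Mg²⁺(aq) + 2 OH⁻(aq)
Let s be the molar solubility. Then [Mg²⁺] = s and [OH⁻] = 2s.
Ksp = [Mg²⁺][OH⁻]^2 = s · (2s)^2 = 4s^3
4s^3 = 4.59×10⁻¹²  ⇒  s^3 = 1.15×10⁻¹²
s = (1.15×10⁻¹²)^(1/3) = 1.05×10⁻⁴ M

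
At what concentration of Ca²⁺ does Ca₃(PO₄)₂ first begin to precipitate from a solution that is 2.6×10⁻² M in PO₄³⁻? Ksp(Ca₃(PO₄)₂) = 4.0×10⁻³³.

1.8×10⁻¹⁰ M

A salt starts to precipitate once the ion product Q reaches its Ksp.
Ca₃(PO₄)₂(s) ⇌ 3 Ca²⁺(aq) + 2 PO₄³⁻(aq)
Ksp = [Ca²⁺]^3[PO₄³⁻]^2 = [Ca²⁺]^3(2.6×10⁻²)^2
[Ca²⁺]^3 = 4.0×10⁻³³ / (2.6×10⁻²)^2 = 5.9×10⁻³⁰
[Ca²⁺] = 1.8×10⁻¹⁰ M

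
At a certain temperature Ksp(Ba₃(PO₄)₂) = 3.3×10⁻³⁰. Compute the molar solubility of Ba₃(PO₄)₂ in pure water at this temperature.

Ba₃(PO₄)₂(s) ⇌ 3 Ba²⁺(aq) + 2 PO₄³⁻(aq)
Let s be the molar solubility. Then [Ba²⁺] = 3s and [PO₄³⁻] = 2s.
Ksp = [Ba²⁺]^3[PO₄³⁻]^2 = (3s)^3 · (2s)^2 = 108s^5
108s^5 = 3.3×10⁻³⁰  ⇒  s^5 = 3.1×10⁻³²
s = (3.1×10⁻³²)^(1/5) = 5.0×10⁻⁷ mol L⁻¹

5.0×10⁻⁷ M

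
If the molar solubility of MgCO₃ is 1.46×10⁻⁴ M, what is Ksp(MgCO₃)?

Ksp = 2.13×10⁻⁸

MgCO₃(s) ⇌ Mg²⁺(aq) + CO₃²⁻(aq)
If s mol/L of MgCO₃ dissolves, [Mg²⁺] = s and [CO₃²⁻] = s.
Ksp = [Mg²⁺][CO₃²⁻] = s · s = s^2
Ksp = (1.46×10⁻⁴)^2 = 2.13×10⁻⁸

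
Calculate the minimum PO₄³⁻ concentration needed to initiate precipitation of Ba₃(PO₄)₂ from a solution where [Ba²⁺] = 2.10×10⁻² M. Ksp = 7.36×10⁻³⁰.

8.91×10⁻¹³ M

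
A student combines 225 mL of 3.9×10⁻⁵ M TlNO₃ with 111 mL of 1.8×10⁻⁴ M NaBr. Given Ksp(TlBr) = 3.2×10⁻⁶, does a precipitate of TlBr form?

After mixing, V = 225 mL + 111 mL = 336 mL.
[Tl⁺] = (3.9×10⁻⁵)(225)/336 = 2.6×10⁻⁵ M
[Br⁻] = (1.8×10⁻⁴)(111)/336 = 5.9×10⁻⁵ M
Q = [Tl⁺][Br⁻] = 1.6×10⁻⁹
Q < Ksp (1.6×10⁻⁹ vs 3.2×10⁻⁶); the solution remains unsaturated and no precipitate forms.

No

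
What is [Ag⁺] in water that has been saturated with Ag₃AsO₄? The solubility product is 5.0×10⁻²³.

Ag₃AsO₄(s) ⇌ 3 Ag⁺(aq) + AsO₄³⁻(aq)
Call the molar solubility s, so that [Ag⁺] = 3s and [AsO₄³⁻] = s.
Ksp = [Ag⁺]^3[AsO₄³⁻] = (3s)^3 · s = 27s^4 = 5.0×10⁻²³
s = 1.2×10⁻⁶ mol L⁻¹
[Ag⁺] = 3s = 3.5×10⁻⁶ mol L⁻¹

3.5×10⁻⁶ M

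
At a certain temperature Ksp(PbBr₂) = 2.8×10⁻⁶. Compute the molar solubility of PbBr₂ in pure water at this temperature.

PbBr₂(s) ⇌ Pb²⁺(aq) + 2 Br⁻(aq)
For each mole of PbBr₂ that dissolves per liter, [Pb²⁺] = s and [Br⁻] = 2s; let s denote this solubility.
Ksp = [Pb²⁺][Br⁻]^2 = s · (2s)^2 = 4s^3
4s^3 = 2.8×10⁻⁶  ⇒  s^3 = 7.0×10⁻⁷
s = 8.9×10⁻³ mol/L

8.9×10⁻³ M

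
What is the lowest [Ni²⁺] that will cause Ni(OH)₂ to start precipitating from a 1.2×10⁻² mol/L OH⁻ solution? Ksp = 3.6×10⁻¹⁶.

2.5×10⁻¹² M

A salt starts to precipitate once the ion product Q reaches its Ksp.
Ni(OH)₂(s) ⇌ Ni²⁺(aq) + 2 OH⁻(aq)
Ksp = [Ni²⁺][OH⁻]^2 = [Ni²⁺](1.2×10⁻²)^2
[Ni²⁺] = 3.6×10⁻¹⁶ / (1.2×10⁻²)^2 = 2.5×10⁻¹²
[Ni²⁺] = 2.5×10⁻¹² mol/L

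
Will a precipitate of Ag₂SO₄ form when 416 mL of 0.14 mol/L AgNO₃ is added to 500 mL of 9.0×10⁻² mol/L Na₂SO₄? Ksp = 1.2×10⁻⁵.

Yes

The combined volume is 916 mL.
[Ag⁺] = (0.14)(416)/916 = 6.4×10⁻² mol/L
[SO₄²⁻] = (9.0×10⁻²)(500)/916 = 4.9×10⁻² mol/L
Q = [Ag⁺]^2[SO₄²⁻] = 2.0×10⁻⁴
Since Q (2.0×10⁻⁴) exceeds Ksp (1.2×10⁻⁵), Ag₂SO₄ will precipitate.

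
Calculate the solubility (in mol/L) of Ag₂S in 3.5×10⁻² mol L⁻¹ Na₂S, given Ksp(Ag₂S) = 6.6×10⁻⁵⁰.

6.9×10⁻²⁵ M

Ag₂S(s) ⇌ 2 Ag⁺(aq) + S²⁻(aq)
With S²⁻ already at 3.5×10⁻² mol L⁻¹ and s small, take [S²⁻] ≈ 3.5×10⁻² mol L⁻¹ and [Ag⁺] = 2s.
Ksp = [Ag⁺]^2[S²⁻] = (2s)^2(3.5×10⁻²)
(2s)^2 = 6.6×10⁻⁵⁰ / (3.5×10⁻²) = 1.9×10⁻⁴⁸
s = 6.9×10⁻²⁵ mol L⁻¹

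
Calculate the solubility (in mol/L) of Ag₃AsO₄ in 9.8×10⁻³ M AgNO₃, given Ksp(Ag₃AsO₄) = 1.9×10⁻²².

2.0×10⁻¹⁶ M

Ag₃AsO₄(s) ⇌ 3 Ag⁺(aq) + AsO₄³⁻(aq)
The solution already contains Ag⁺ at 9.8×10⁻³ M. Let s be the molar solubility of Ag₃AsO₄.
[Ag⁺] ≈ 9.8×10⁻³ M (common ion dominates); [AsO₄³⁻] = s.
Ksp = [Ag⁺]^3[AsO₄³⁻] = (9.8×10⁻³)^3s
s = 1.9×10⁻²² / (9.8×10⁻³)^3 = 2.0×10⁻¹⁶
s = 2.0×10⁻¹⁶ M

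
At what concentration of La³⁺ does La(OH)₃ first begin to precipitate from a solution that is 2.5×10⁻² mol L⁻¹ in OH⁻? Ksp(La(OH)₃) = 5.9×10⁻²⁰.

3.8×10⁻¹⁵ M

Each salt precipitates once Q = Ksp for that salt.
La(OH)₃(s) ⇌ La³⁺(aq) + 3 OH⁻(aq)
Ksp = [La³⁺][OH⁻]^3 = [La³⁺](2.5×10⁻²)^3
[La³⁺] = 5.9×10⁻²⁰ / (2.5×10⁻²)^3 = 3.8×10⁻¹⁵
[La³⁺] = 3.8×10⁻¹⁵ mol L⁻¹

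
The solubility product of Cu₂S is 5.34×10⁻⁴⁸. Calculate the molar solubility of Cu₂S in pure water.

Cu₂S(s) ⇌ 2 Cu⁺(aq) + S²⁻(aq)
Let s be the molar solubility. Then [Cu⁺] = 2s and [S²⁻] = s.
Ksp = [Cu⁺]^2[S²⁻] = (2s)^2 · s = 4s^3
4s^3 = 5.34×10⁻⁴⁸  ⇒  s^3 = 1.34×10⁻⁴⁸
s = 1.10×10⁻¹⁶ mol/L

1.10×10⁻¹⁶ M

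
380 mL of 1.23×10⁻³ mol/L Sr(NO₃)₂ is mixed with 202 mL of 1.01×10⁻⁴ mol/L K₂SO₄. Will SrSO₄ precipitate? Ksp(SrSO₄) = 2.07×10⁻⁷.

No

The combined volume is 582 mL.
[Sr²⁺] = (1.23×10⁻³)(380)/582 = 8.03×10⁻⁴ mol/L
[SO₄²⁻] = (1.01×10⁻⁴)(202)/582 = 3.51×10⁻⁵ mol/L
Q = [Sr²⁺][SO₄²⁻] = 2.82×10⁻⁸
Q < Ksp (2.82×10⁻⁸ vs 2.07×10⁻⁷); the solution remains unsaturated and no precipitate forms.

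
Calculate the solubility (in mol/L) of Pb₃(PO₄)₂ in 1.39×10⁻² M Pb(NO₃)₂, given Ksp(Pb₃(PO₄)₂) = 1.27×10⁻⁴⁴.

Pb₃(PO₄)₂(s) ⇌ 3 Pb²⁺(aq) + 2 PO₄³⁻(aq)
With Pb²⁺ already at 1.39×10⁻² M and s small, take [Pb²⁺] ≈ 1.39×10⁻² M and [PO₄³⁻] = 2s.
Ksp = [Pb²⁺]^3[PO₄³⁻]^2 = (1.39×10⁻²)^3(2s)^2
(2s)^2 = 1.27×10⁻⁴⁴ / (1.39×10⁻²)^3 = 4.73×10⁻³⁹
s = 3.44×10⁻²⁰ M

3.44×10⁻²⁰ M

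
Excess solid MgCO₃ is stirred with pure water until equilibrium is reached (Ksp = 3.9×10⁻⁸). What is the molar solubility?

2.0×10⁻⁴ M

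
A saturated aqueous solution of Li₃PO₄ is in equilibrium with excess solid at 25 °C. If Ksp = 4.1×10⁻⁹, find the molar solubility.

3.5×10⁻³ M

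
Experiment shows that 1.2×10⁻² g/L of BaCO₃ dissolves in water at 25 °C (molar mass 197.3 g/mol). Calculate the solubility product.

Ksp = 3.7×10⁻⁹

Convert to molarity: s = 1.2×10⁻² / 197.3 = 6.082×10⁻⁵ mol/L
BaCO₃(s) ⇌ Ba²⁺(aq) + CO₃²⁻(aq)
Call the molar solubility s, so that [Ba²⁺] = s and [CO₃²⁻] = s.
Ksp = [Ba²⁺][CO₃²⁻] = s · s = s^2
Ksp = (6.082×10⁻⁵)^2 = 3.7×10⁻⁹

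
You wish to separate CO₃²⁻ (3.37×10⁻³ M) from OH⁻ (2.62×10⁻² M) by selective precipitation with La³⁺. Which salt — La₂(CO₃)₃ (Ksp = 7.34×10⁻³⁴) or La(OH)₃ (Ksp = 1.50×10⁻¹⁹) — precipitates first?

The threshold for precipitation is Q = Ksp.
For La₂(CO₃)₃: [La³⁺] = (Ksp/[CO₃²⁻]^3)^(1/2) = 1.38×10⁻¹³ M
For La(OH)₃: [La³⁺] = (Ksp/[OH⁻]^3) = 8.34×10⁻¹⁵ M
The smaller threshold [La³⁺] is reached first, so La(OH)₃ precipitates first.

La(OH)₃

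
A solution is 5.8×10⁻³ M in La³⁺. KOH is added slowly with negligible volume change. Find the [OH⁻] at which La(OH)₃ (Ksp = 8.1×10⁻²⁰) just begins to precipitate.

The threshold for precipitation is Q = Ksp.
La(OH)₃(s) ⇌ La³⁺(aq) + 3 OH⁻(aq)
Ksp = [La³⁺][OH⁻]^3 = [OH⁻]^3(5.8×10⁻³)
[OH⁻]^3 = 8.1×10⁻²⁰ / (5.8×10⁻³) = 1.4×10⁻¹⁷
[OH⁻] = 2.4×10⁻⁶ M

2.4×10⁻⁶ M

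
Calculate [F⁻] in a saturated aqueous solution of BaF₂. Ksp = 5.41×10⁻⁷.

BaF₂(s) ⇌ Ba²⁺(aq) + 2 F⁻(aq)
If s mol/L of BaF₂ dissolves, [Ba²⁺] = s and [F⁻] = 2s.
Ksp = [Ba²⁺][F⁻]^2 = s · (2s)^2 = 4s^3 = 5.41×10⁻⁷
s = 5.13×10⁻³ mol L⁻¹
[F⁻] = 2s = 1.03×10⁻² mol L⁻¹

1.03×10⁻² M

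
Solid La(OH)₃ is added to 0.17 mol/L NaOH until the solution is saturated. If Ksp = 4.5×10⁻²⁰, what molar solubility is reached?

9.2×10⁻¹⁸ M

La(OH)₃(s) ⇌ La³⁺(aq) + 3 OH⁻(aq)
With OH⁻ already at 0.17 mol/L and s small, take [OH⁻] ≈ 0.17 mol/L and [La³⁺] = s.
Ksp = [La³⁺][OH⁻]^3 = s(0.17)^3
s = 4.5×10⁻²⁰ / (0.17)^3 = 9.2×10⁻¹⁸
s = 9.2×10⁻¹⁸ mol/L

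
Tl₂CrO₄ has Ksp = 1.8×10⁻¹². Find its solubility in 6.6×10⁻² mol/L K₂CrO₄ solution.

Tl₂CrO₄(s) ⇌ 2 Tl⁺(aq) + CrO₄²⁻(aq)
Let s be the solubility of Tl₂CrO₄ here. The common ion gives [CrO₄²⁻] ≈ 6.6×10⁻² mol/L, and [Tl⁺] = 2s.
Ksp = [Tl⁺]^2[CrO₄²⁻] = (2s)^2(6.6×10⁻²)
(2s)^2 = 1.8×10⁻¹² / (6.6×10⁻²) = 2.7×10⁻¹¹
s = 2.6×10⁻⁶ mol/L

2.6×10⁻⁶ M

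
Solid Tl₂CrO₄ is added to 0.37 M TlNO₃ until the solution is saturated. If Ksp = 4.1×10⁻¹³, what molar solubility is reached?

3.0×10⁻¹² M

Tl₂CrO₄(s) ⇌ 2 Tl⁺(aq) + CrO₄²⁻(aq)
The solution already contains Tl⁺ at 0.37 M. Let s be the molar solubility of Tl₂CrO₄.
[Tl⁺] ≈ 0.37 M (common ion dominates); [CrO₄²⁻] = s.
Ksp = [Tl⁺]^2[CrO₄²⁻] = (0.37)^2s
s = 4.1×10⁻¹³ / (0.37)^2 = 3.0×10⁻¹²
s = 3.0×10⁻¹² M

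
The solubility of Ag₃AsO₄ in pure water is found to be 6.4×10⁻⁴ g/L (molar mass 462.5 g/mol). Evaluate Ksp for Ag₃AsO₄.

s = (6.4×10⁻⁴ g L⁻¹)/(462.5 g mol⁻¹) = 1.384×10⁻⁶ M
Ag₃AsO₄(s) ⇌ 3 Ag⁺(aq) + AsO₄³⁻(aq)
Call the molar solubility s, so that [Ag⁺] = 3s and [AsO₄³⁻] = s.
Ksp = [Ag⁺]^3[AsO₄³⁻] = (3s)^3 · s = 27s^4
Ksp = 27 × (1.384×10⁻⁶)^4 = 9.9×10⁻²³

Ksp = 9.9×10⁻²³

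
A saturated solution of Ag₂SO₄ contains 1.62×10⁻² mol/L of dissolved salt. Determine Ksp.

Ksp = 1.70×10⁻⁵

Ag₂SO₄(s) ⇌ 2 Ag⁺(aq) + SO₄²⁻(aq)
For each mole of Ag₂SO₄ that dissolves per liter, [Ag⁺] = 2s and [SO₄²⁻] = s; let s denote this solubility.
Ksp = [Ag⁺]^2[SO₄²⁻] = (2s)^2 · s = 4s^3
Ksp = 4 × (1.62×10⁻²)^3 = 1.70×10⁻⁵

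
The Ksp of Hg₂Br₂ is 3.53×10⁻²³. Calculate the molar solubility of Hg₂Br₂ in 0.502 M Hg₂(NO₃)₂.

Hg₂Br₂(s) ⇌ Hg₂²⁺(aq) + 2 Br⁻(aq)
Hg₂²⁺ is already present at 0.502 M. If s mol/L of Hg₂Br₂ dissolves, [Br⁻] = 2s while [Hg₂²⁺] ≈ 0.502 M.
Ksp = [Hg₂²⁺][Br⁻]^2 = (0.502)(2s)^2
(2s)^2 = 3.53×10⁻²³ / (0.502) = 7.03×10⁻²³
s = 4.19×10⁻¹² M

4.19×10⁻¹² M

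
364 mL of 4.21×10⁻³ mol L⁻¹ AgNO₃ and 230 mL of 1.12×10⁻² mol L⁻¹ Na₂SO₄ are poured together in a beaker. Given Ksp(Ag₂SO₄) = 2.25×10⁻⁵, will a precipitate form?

No

Total volume after mixing = 364 + 230 = 594 mL.
[Ag⁺] = (4.21×10⁻³)(364)/594 = 2.58×10⁻³ mol L⁻¹
[SO₄²⁻] = (1.12×10⁻²)(230)/594 = 4.34×10⁻³ mol L⁻¹
Q = [Ag⁺]^2[SO₄²⁻] = 2.89×10⁻⁸
Q < Ksp (2.89×10⁻⁸ vs 2.25×10⁻⁵); the solution remains unsaturated and no precipitate forms.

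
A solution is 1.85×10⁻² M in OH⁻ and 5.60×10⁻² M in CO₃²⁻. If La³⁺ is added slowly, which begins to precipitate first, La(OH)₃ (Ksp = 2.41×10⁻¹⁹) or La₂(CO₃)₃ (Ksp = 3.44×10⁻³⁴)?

A salt starts to precipitate once the ion product Q reaches its Ksp.
For La(OH)₃: [La³⁺] = (Ksp/[OH⁻]^3) = 3.81×10⁻¹⁴ M
For La₂(CO₃)₃: [La³⁺] = (Ksp/[CO₃²⁻]^3)^(1/2) = 1.40×10⁻¹⁵ M
Since La₂(CO₃)₃ needs less La³⁺ to reach saturation, it precipitates first.

La₂(CO₃)₃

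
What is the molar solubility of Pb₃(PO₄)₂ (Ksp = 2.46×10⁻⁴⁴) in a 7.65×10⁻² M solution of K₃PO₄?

5.38×10⁻¹⁵ M

Pb₃(PO₄)₂(s) ⇌ 3 Pb²⁺(aq) + 2 PO₄³⁻(aq)
With PO₄³⁻ already at 7.65×10⁻² M and s small, take [PO₄³⁻] ≈ 7.65×10⁻² M and [Pb²⁺] = 3s.
Ksp = [Pb²⁺]^3[PO₄³⁻]^2 = (3s)^3(7.65×10⁻²)^2
(3s)^3 = 2.46×10⁻⁴⁴ / (7.65×10⁻²)^2 = 4.20×10⁻⁴²
s = 5.38×10⁻¹⁵ M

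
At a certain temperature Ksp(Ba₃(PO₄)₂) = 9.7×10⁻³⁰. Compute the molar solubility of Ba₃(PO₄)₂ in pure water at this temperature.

6.2×10⁻⁷ M

Ba₃(PO₄)₂(s) ⇌ 3 Ba²⁺(aq) + 2 PO₄³⁻(aq)
If s mol/L of Ba₃(PO₄)₂ dissolves, [Ba²⁺] = 3s and [PO₄³⁻] = 2s.
Ksp = [Ba²⁺]^3[PO₄³⁻]^2 = (3s)^3 · (2s)^2 = 108s^5
108s^5 = 9.7×10⁻³⁰  ⇒  s^5 = 9.0×10⁻³²
s = (9.0×10⁻³²)^(1/5) = 6.2×10⁻⁷ M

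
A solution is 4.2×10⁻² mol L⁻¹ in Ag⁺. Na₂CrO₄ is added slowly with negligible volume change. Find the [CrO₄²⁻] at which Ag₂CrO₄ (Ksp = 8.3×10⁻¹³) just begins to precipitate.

Precipitation begins when Q = Ksp.
Ag₂CrO₄(s) ⇌ 2 Ag⁺(aq) + CrO₄²⁻(aq)
Ksp = [Ag⁺]^2[CrO₄²⁻] = [CrO₄²⁻](4.2×10⁻²)^2
[CrO₄²⁻] = 8.3×10⁻¹³ / (4.2×10⁻²)^2 = 4.7×10⁻¹⁰
[CrO₄²⁻] = 4.7×10⁻¹⁰ mol L⁻¹

4.7×10⁻¹⁰ M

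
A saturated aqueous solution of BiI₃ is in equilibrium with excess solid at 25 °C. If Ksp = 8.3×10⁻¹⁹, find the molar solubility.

BiI₃(s) ⇌ Bi³⁺(aq) + 3 I⁻(aq)
Call the molar solubility s, so that [Bi³⁺] = s and [I⁻] = 3s.
Ksp = [Bi³⁺][I⁻]^3 = s · (3s)^3 = 27s^4
27s^4 = 8.3×10⁻¹⁹  ⇒  s^4 = 3.1×10⁻²⁰
s = (3.1×10⁻²⁰)^(1/4) = 1.3×10⁻⁵ mol/L

1.3×10⁻⁵ M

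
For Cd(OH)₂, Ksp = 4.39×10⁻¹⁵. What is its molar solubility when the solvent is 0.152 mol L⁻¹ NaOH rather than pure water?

Cd(OH)₂(s) ⇌ Cd²⁺(aq) + 2 OH⁻(aq)
OH⁻ is already present at 0.152 mol L⁻¹. If s mol/L of Cd(OH)₂ dissolves, [Cd²⁺] = s while [OH⁻] ≈ 0.152 mol L⁻¹.
Ksp = [Cd²⁺][OH⁻]^2 = s(0.152)^2
s = 4.39×10⁻¹⁵ / (0.152)^2 = 1.90×10⁻¹³
s = 1.90×10⁻¹³ mol L⁻¹

1.90×10⁻¹³ M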